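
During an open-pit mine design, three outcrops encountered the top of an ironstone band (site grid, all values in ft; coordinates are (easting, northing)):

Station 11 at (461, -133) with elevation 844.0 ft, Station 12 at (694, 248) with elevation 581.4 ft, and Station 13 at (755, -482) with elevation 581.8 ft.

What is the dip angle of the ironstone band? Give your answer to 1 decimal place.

Two edge vectors: Station 11→Station 12 = (233, 381, -262.6), Station 11→Station 13 = (294, -349, -262.2).
Normal n = (Station 11→Station 12) × (Station 11→Station 13) = (-191545.6, -16111.8, -193331).
So ∂z/∂E = −n_x/n_z = −0.99077 and ∂z/∂N = −n_y/n_z = −0.08334.
Gradient magnitude |∇z| = √(a² + b²) = √(0.98162 + 0.00695) = 0.99426.
True dip = arctan(0.99426) = 44.8°, dipping toward E (azimuth ≈ 085°).

44.8°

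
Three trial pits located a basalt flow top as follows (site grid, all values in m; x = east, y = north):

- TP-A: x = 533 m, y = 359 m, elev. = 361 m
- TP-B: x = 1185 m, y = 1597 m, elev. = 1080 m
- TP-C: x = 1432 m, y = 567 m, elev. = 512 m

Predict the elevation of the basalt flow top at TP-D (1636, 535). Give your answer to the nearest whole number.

Two edge vectors: TP-A→TP-B = (652, 1238, 719), TP-A→TP-C = (899, 208, 151).
Normal n = (TP-A→TP-B) × (TP-A→TP-C) = (37386, 547929, -977346).
So ∂z/∂x = −n_x/n_z = 0.03825 and ∂z/∂y = −n_y/n_z = 0.56063.
Intercept c from TP-A: 361 − 20.39 − 201.27 = 139.35.
At (1636, 535): z = 62.6 + 299.9 + 139.35 = 501.9 m.

502 m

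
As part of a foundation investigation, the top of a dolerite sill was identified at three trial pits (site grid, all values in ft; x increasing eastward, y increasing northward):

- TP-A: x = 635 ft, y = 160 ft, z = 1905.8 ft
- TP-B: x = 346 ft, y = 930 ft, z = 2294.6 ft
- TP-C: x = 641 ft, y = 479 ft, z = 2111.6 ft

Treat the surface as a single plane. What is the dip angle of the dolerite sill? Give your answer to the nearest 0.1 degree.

36.2°

Let the plane be z = a·x + b·y + c.
TP-B−TP-A: −289a + 770b = 388.8;  TP-C−TP-A: 6a + 319b = 205.8.
Solving gives a = 0.35573, b = 0.63845.
Gradient magnitude |∇z| = √(a² + b²) = √(0.12655 + 0.40762) = 0.73087.
True dip = arctan(0.73087) = 36.2°, dipping toward SSW (azimuth ≈ 209°).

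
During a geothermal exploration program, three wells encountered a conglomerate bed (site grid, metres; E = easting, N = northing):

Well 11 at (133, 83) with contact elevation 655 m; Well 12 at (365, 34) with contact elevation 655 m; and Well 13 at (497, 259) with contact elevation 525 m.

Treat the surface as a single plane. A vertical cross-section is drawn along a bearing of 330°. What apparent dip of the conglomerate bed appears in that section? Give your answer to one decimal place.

Let the plane be z = a·E + b·N + c.
Well 12−Well 11: 232a − 49b = 0;  Well 13−Well 11: 364a + 176b = −130.
Solving gives a = −0.10858, b = −0.51408.
Unit vector along 330° is (sin 330°, cos 330°) = (-0.5000, 0.8660).
Slope in that direction = a·(-0.5000) + b·(0.8660) = −0.39092.
Apparent dip = arctan|0.39092| = 21.4° (true dip is 27.7°, so apparent ≤ true as expected).

21.4°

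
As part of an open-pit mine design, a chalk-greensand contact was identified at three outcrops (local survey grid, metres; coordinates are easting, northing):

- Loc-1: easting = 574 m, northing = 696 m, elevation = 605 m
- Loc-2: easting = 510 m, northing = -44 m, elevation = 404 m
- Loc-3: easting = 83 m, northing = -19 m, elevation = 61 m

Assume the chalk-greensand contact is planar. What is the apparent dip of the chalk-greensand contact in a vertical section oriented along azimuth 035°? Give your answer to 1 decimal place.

32.3°

Let the plane be z = a·easting + b·northing + c.
Loc-2−Loc-1: −64a − 740b = −201;  Loc-3−Loc-1: −491a − 715b = −544.
Solving gives a = 0.81505, b = 0.20113.
Unit vector along 035° is (sin 35°, cos 35°) = (0.5736, 0.8192).
Slope in that direction = a·(0.5736) + b·(0.8192) = 0.63225.
Apparent dip = arctan|0.63225| = 32.3° (true dip is 40.0°, so apparent ≤ true as expected).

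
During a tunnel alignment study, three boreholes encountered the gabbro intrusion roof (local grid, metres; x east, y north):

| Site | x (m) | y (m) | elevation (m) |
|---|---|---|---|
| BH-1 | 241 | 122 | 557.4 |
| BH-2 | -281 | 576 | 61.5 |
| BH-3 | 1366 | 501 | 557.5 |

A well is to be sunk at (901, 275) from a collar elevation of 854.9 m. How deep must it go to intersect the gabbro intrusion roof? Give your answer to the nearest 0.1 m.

242.8 m

Let the plane be z = a·x + b·y + c.
BH-2−BH-1: −522a + 454b = −495.9;  BH-3−BH-1: 1125a + 379b = 0.1.
Solving gives a = 0.265304, b = −0.787249.
Then c = 557.4 − a·241 − b·122 = 589.51.
At (901, 275): z_contact = 239.04 − 216.49 + 589.51 = 612.05 m.
Depth below ground = 854.9 − 612.05 = 242.8 m.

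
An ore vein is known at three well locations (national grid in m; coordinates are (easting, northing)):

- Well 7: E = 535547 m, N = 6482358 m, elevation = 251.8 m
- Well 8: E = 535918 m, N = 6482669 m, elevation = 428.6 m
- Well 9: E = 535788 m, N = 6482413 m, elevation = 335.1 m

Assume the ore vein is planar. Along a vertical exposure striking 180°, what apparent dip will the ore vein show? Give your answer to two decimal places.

Let the plane be z = a·E + b·N + c.
Well 8−Well 7: 371a + 311b = 176.8;  Well 9−Well 7: 241a + 55b = 83.3.
Solving gives a = 0.29667, b = 0.21458.
Unit vector along 180° is (sin 180°, cos 180°) = (0.0000, -1.0000).
Slope in that direction = a·(0.0000) + b·(-1.0000) = −0.21458.
Apparent dip = arctan|0.21458| = 12.11° (true dip is 20.1°, so apparent ≤ true as expected).

12.11°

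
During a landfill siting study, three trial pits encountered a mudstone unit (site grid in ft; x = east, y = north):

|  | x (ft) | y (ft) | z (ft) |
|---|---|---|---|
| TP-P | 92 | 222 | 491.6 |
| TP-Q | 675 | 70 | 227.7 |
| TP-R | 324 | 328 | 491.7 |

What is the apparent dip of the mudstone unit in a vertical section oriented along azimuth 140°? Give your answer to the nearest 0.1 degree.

33.8°

Let the plane be z = a·x + b·y + c.
TP-Q−TP-P: 583a − 152b = −263.9;  TP-R−TP-P: 232a + 106b = 0.1.
Solving gives a = −0.28804, b = 0.63138.
Unit vector along 140° is (sin 140°, cos 140°) = (0.6428, -0.7660).
Slope in that direction = a·(0.6428) + b·(-0.7660) = −0.66882.
Apparent dip = arctan|0.66882| = 33.8° (true dip is 34.8°, so apparent ≤ true as expected).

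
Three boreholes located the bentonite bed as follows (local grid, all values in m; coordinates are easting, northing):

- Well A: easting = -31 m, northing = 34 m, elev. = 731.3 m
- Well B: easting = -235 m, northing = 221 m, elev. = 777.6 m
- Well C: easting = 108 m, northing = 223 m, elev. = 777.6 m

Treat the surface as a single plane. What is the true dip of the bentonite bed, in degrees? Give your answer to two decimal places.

13.82°

Two edge vectors: Well A→Well B = (-204, 187, 46.3), Well A→Well C = (139, 189, 46.3).
Normal n = (Well A→Well B) × (Well A→Well C) = (-92.6, 15880.9, -64549).
So ∂z/∂easting = −n_x/n_z = −0.00143 and ∂z/∂northing = −n_y/n_z = 0.24603.
Gradient magnitude |∇z| = √(a² + b²) = √(0.00000 + 0.06053) = 0.24603.
True dip = arctan(0.24603) = 13.82°, dipping toward S (azimuth ≈ 180°).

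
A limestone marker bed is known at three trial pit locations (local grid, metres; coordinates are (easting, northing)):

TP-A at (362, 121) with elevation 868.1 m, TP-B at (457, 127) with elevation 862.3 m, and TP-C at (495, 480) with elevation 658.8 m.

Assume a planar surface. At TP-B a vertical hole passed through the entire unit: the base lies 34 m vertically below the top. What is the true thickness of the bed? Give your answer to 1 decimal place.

Two edge vectors: TP-A→TP-B = (95, 6, -5.8), TP-A→TP-C = (133, 359, -209.3).
Normal n = (TP-A→TP-B) × (TP-A→TP-C) = (826.4, 19112.1, 33307).
So ∂z/∂E = −n_x/n_z = −0.02481 and ∂z/∂N = −n_y/n_z = −0.57382.
|∇z| = √(a²+b²) = 0.57435, so dip δ = arctan(0.57435) = 29.87°.
True thickness = vertical thickness × cos δ = 34 × cos 29.87° = 29.5 m.

29.5 m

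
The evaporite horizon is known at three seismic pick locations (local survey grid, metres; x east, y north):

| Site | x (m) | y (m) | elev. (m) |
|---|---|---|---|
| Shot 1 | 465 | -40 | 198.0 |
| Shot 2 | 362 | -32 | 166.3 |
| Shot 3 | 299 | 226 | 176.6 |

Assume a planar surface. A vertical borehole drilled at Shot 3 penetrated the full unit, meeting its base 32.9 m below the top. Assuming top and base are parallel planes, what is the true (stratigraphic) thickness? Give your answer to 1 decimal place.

Let the plane be z = a·x + b·y + c.
Shot 2−Shot 1: −103a + 8b = −31.7;  Shot 3−Shot 1: −166a + 266b = −21.4.
Solving gives a = 0.31688, b = 0.11730.
|∇z| = √(a²+b²) = 0.33789, so dip δ = arctan(0.33789) = 18.67°.
True thickness = vertical thickness × cos δ = 32.9 × cos 18.67° = 31.2 m.

31.2 m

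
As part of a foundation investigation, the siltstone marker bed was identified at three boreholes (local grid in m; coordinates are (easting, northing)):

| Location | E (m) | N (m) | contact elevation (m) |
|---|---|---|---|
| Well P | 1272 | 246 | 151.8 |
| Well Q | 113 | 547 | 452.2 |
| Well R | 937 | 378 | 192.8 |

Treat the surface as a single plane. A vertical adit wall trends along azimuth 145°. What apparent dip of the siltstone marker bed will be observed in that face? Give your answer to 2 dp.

Let the plane be z = a·E + b·N + c.
Well Q−Well P: −1159a + 301b = 300.4;  Well R−Well P: −335a + 132b = 41.
Solving gives a = −0.52369, b = −1.01845.
Unit vector along 145° is (sin 145°, cos 145°) = (0.5736, -0.8192).
Slope in that direction = a·(0.5736) + b·(-0.8192) = 0.53389.
Apparent dip = arctan|0.53389| = 28.10° (true dip is 48.9°, so apparent ≤ true as expected).

28.10°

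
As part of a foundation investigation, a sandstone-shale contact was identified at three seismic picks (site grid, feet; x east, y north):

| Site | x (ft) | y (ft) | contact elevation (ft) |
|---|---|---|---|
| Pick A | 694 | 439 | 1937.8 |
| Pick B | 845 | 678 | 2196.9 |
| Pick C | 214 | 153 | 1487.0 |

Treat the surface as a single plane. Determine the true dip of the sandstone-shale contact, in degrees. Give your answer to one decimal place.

42.5°

Two edge vectors: Pick A→Pick B = (151, 239, 259.1), Pick A→Pick C = (-480, -286, -450.8).
Normal n = (Pick A→Pick B) × (Pick A→Pick C) = (-33638.6, -56297.2, 71534).
So ∂z/∂x = −n_x/n_z = 0.47025 and ∂z/∂y = −n_y/n_z = 0.78700.
Gradient magnitude |∇z| = √(a² + b²) = √(0.22113 + 0.61937) = 0.91679.
True dip = arctan(0.91679) = 42.5°, dipping toward SSW (azimuth ≈ 211°).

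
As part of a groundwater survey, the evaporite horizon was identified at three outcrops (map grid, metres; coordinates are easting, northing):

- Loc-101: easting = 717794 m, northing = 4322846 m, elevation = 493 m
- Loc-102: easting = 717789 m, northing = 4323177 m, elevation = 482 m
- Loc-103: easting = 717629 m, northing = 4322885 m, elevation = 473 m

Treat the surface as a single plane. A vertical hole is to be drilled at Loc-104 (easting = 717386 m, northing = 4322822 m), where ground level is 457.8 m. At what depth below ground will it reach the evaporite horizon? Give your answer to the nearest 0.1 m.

Two edge vectors: Loc-101→Loc-102 = (-5, 331, -11), Loc-101→Loc-103 = (-165, 39, -20).
Normal n = (Loc-101→Loc-102) × (Loc-101→Loc-103) = (-6191, 1715, 54420).
So ∂z/∂easting = −n_x/n_z = 0.113763322 and ∂z/∂northing = −n_y/n_z = −0.031514149.
Intercept c from Loc-101: 493 − 81658.63 + 136230.81 = 55065.18.
At (717386, 4322822): z_contact = 81612.21 − 136230.06 + 55065.18 = 447.34 m.
Depth below ground = 457.8 − 447.34 = 10.5 m.

10.5 m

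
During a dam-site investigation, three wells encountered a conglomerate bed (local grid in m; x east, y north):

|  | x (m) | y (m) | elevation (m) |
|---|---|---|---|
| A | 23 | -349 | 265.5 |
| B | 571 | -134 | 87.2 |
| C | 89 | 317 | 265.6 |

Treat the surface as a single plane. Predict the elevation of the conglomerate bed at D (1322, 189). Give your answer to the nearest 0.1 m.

-156.2 m

Two edge vectors: A→B = (548, 215, -178.3), A→C = (66, 666, 0.1).
Normal n = (A→B) × (A→C) = (118769.3, -11822.6, 350778).
So ∂z/∂x = −n_x/n_z = −0.338588 and ∂z/∂y = −n_y/n_z = 0.033704.
Intercept c from A: 265.5 + 7.79 + 11.76 = 285.05.
At (1322, 189): z = −447.6 + 6.4 + 285.05 = -156.2 m.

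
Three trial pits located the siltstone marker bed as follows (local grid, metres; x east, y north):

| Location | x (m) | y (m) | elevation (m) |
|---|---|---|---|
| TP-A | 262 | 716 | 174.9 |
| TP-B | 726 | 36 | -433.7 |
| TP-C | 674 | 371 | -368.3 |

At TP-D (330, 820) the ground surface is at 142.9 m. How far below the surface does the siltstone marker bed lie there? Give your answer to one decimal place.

59.4 m

Two edge vectors: TP-A→TP-B = (464, -680, -608.6), TP-A→TP-C = (412, -345, -543.2).
Normal n = (TP-A→TP-B) × (TP-A→TP-C) = (159409, 1301.6, 120080).
So ∂z/∂x = −n_x/n_z = −1.32752 and ∂z/∂y = −n_y/n_z = −0.01084.
Intercept c from TP-A: 174.9 + 347.81 + 7.76 = 530.47.
At (330, 820): z_contact = −438.08 − 8.89 + 530.47 = 83.50 m.
Depth below ground = 142.9 − 83.50 = 59.4 m.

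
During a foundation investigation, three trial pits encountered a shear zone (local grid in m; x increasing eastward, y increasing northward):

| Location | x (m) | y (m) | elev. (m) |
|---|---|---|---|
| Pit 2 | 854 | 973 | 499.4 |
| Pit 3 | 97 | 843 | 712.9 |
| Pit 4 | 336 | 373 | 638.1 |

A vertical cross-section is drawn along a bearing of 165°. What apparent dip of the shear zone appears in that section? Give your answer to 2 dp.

Two edge vectors: Pit 2→Pit 3 = (-757, -130, 213.5), Pit 2→Pit 4 = (-518, -600, 138.7).
Normal n = (Pit 2→Pit 3) × (Pit 2→Pit 4) = (110069, -5597.1, 386860).
So ∂z/∂x = −n_x/n_z = −0.28452 and ∂z/∂y = −n_y/n_z = 0.01447.
Unit vector along 165° is (sin 165°, cos 165°) = (0.2588, -0.9659).
Slope in that direction = a·(0.2588) + b·(-0.9659) = −0.08761.
Apparent dip = arctan|0.08761| = 5.01° (true dip is 15.9°, so apparent ≤ true as expected).

5.01°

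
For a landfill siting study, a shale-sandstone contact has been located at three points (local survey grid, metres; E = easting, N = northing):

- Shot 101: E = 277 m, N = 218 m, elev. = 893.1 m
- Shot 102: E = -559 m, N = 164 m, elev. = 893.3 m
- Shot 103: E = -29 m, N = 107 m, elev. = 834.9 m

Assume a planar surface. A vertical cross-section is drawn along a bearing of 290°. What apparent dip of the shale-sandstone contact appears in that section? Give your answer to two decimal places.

14.44°

Let the plane be z = a·E + b·N + c.
Shot 102−Shot 101: −836a − 54b = 0.2;  Shot 103−Shot 101: −306a − 111b = −58.2.
Solving gives a = −0.04150, b = 0.63872.
Unit vector along 290° is (sin 290°, cos 290°) = (-0.9397, 0.3420).
Slope in that direction = a·(-0.9397) + b·(0.3420) = 0.25745.
Apparent dip = arctan|0.25745| = 14.44° (true dip is 32.6°, so apparent ≤ true as expected).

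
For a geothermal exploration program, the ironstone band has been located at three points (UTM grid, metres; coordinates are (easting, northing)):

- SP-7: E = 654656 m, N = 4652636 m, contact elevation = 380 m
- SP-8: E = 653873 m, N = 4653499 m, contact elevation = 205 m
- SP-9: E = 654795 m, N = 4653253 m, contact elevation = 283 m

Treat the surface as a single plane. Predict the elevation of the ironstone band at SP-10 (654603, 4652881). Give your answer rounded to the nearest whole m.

Two edge vectors: SP-7→SP-8 = (-783, 863, -175), SP-7→SP-9 = (139, 617, -97).
Normal n = (SP-7→SP-8) × (SP-7→SP-9) = (24264, -100276, -603068).
So ∂z/∂E = −n_x/n_z = 0.04023427 and ∂z/∂N = −n_y/n_z = −0.16627644.
Intercept c from SP-7: 380 − 26339.61 + 773623.75 = 747664.14.
At (654603, 4652881): z = 26337.5 − 773664.5 + 747664.14 = 337.1 m.

337 m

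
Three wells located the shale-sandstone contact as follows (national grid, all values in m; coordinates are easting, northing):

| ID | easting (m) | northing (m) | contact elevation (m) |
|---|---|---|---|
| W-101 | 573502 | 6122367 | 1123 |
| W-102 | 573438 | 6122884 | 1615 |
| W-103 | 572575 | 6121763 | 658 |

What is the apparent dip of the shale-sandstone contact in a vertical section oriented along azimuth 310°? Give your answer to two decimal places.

34.49°

Two edge vectors: W-101→W-102 = (-64, 517, 492), W-101→W-103 = (-927, -604, -465).
Normal n = (W-101→W-102) × (W-101→W-103) = (56763, -485844, 517915).
So ∂z/∂easting = −n_x/n_z = −0.10960 and ∂z/∂northing = −n_y/n_z = 0.93808.
Unit vector along 310° is (sin 310°, cos 310°) = (-0.7660, 0.6428).
Slope in that direction = a·(-0.7660) + b·(0.6428) = 0.68694.
Apparent dip = arctan|0.68694| = 34.49° (true dip is 43.4°, so apparent ≤ true as expected).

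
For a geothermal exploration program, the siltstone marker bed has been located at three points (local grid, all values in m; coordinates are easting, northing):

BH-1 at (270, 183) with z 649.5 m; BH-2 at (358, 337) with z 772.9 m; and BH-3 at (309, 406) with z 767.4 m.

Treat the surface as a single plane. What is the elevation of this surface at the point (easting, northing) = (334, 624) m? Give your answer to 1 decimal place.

873.6 m

Two edge vectors: BH-1→BH-2 = (88, 154, 123.4), BH-1→BH-3 = (39, 223, 117.9).
Normal n = (BH-1→BH-2) × (BH-1→BH-3) = (-9361.6, -5562.6, 13618).
So ∂z/∂easting = −n_x/n_z = 0.68744 and ∂z/∂northing = −n_y/n_z = 0.40847.
Intercept c from BH-1: 649.5 − 185.61 − 74.75 = 389.14.
At (334, 624): z = 229.6 + 254.9 + 389.14 = 873.6 m.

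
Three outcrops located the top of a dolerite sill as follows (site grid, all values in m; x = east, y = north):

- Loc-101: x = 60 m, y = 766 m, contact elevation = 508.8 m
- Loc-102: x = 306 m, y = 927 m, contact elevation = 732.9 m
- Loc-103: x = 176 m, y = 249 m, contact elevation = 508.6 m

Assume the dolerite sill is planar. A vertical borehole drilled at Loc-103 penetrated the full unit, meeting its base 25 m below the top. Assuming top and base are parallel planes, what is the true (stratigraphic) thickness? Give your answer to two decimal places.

Two edge vectors: Loc-101→Loc-102 = (246, 161, 224.1), Loc-101→Loc-103 = (116, -517, -0.2).
Normal n = (Loc-101→Loc-102) × (Loc-101→Loc-103) = (115827.5, 26044.8, -145858).
So ∂z/∂x = −n_x/n_z = 0.79411 and ∂z/∂y = −n_y/n_z = 0.17856.
|∇z| = √(a²+b²) = 0.81394, so dip δ = arctan(0.81394) = 39.14°.
True thickness = vertical thickness × cos δ = 25 × cos 39.14° = 19.39 m.

19.39 m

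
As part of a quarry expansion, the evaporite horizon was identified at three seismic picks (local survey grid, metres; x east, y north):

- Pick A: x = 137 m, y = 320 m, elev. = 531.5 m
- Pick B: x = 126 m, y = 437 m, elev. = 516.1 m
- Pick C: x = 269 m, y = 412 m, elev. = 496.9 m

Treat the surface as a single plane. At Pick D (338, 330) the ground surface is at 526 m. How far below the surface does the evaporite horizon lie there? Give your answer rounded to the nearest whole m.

Let the plane be z = a·x + b·y + c.
Pick B−Pick A: −11a + 117b = −15.4;  Pick C−Pick A: 132a + 92b = −34.6.
Solving gives a = −0.15991, b = −0.14666.
Then c = 531.5 − a·137 − b·320 = 600.34.
At (338, 330): z_contact = −54.0 − 48.4 + 600.34 = 497.9 m.
Depth below ground = 526 − 497.9 = 28 m.

28 m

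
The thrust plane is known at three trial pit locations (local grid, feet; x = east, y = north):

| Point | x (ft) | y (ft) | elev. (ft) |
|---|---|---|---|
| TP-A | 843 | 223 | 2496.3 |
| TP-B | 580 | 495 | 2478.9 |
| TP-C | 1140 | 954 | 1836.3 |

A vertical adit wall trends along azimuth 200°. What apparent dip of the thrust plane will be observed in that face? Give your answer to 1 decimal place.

Let the plane be z = a·x + b·y + c.
TP-B−TP-A: −263a + 272b = −17.4;  TP-C−TP-A: 297a + 731b = −660.
Solving gives a = −0.61091, b = −0.65467.
Unit vector along 200° is (sin 200°, cos 200°) = (-0.3420, -0.9397).
Slope in that direction = a·(-0.3420) + b·(-0.9397) = 0.82413.
Apparent dip = arctan|0.82413| = 39.5° (true dip is 41.8°, so apparent ≤ true as expected).

39.5°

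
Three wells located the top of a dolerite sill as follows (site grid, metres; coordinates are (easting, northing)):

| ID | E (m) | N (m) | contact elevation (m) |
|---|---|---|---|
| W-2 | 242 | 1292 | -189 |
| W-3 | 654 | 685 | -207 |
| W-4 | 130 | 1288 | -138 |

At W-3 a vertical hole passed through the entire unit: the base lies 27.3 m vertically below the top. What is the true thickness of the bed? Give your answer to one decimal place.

Let the plane be z = a·E + b·N + c.
W-3−W-2: 412a − 607b = −18;  W-4−W-2: −112a − 4b = 51.
Solving gives a = −0.44561, b = −0.27281.
|∇z| = √(a²+b²) = 0.52249, so dip δ = arctan(0.52249) = 27.59°.
True thickness = vertical thickness × cos δ = 27.3 × cos 27.59° = 24.2 m.

24.2 m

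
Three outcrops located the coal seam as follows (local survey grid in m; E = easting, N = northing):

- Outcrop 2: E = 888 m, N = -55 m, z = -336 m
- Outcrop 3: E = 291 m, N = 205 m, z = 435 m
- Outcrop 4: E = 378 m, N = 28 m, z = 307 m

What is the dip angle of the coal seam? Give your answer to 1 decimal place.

51.3°

Two edge vectors: Outcrop 2→Outcrop 3 = (-597, 260, 771), Outcrop 2→Outcrop 4 = (-510, 83, 643).
Normal n = (Outcrop 2→Outcrop 3) × (Outcrop 2→Outcrop 4) = (103187, -9339, 83049).
So ∂z/∂E = −n_x/n_z = −1.24248 and ∂z/∂N = −n_y/n_z = 0.11245.
Gradient magnitude |∇z| = √(a² + b²) = √(1.54376 + 0.01265) = 1.24756.
True dip = arctan(1.24756) = 51.3°, dipping toward E (azimuth ≈ 095°).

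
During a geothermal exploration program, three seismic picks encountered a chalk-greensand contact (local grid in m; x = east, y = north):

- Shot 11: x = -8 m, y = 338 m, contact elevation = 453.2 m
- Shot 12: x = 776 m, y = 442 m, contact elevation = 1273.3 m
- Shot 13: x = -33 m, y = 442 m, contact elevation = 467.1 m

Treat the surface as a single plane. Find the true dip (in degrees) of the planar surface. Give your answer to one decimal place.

Let the plane be z = a·x + b·y + c.
Shot 12−Shot 11: 784a + 104b = 820.1;  Shot 13−Shot 11: −25a + 104b = 13.9.
Solving gives a = 0.99654, b = 0.37321.
Gradient magnitude |∇z| = √(a² + b²) = √(0.99309 + 0.13928) = 1.06413.
True dip = arctan(1.06413) = 46.8°, dipping toward WSW (azimuth ≈ 249°).

46.8°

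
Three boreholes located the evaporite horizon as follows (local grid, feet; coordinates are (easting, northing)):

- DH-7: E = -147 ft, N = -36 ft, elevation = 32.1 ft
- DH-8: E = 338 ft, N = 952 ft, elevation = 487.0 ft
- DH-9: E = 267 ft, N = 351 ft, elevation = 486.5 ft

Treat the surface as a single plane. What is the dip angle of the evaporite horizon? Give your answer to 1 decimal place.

Two edge vectors: DH-7→DH-8 = (485, 988, 454.9), DH-7→DH-9 = (414, 387, 454.4).
Normal n = (DH-7→DH-8) × (DH-7→DH-9) = (272900.9, -32055.4, -221337).
So ∂z/∂E = −n_x/n_z = 1.23297 and ∂z/∂N = −n_y/n_z = −0.14483.
Gradient magnitude |∇z| = √(a² + b²) = √(1.52020 + 0.02097) = 1.24144.
True dip = arctan(1.24144) = 51.1°, dipping toward W (azimuth ≈ 277°).

51.1°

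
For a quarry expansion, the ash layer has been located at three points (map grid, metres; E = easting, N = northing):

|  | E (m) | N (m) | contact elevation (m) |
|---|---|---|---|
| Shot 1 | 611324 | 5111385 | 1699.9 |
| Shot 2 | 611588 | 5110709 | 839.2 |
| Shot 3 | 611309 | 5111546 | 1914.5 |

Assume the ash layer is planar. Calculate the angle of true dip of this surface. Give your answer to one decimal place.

53.8°

Two edge vectors: Shot 1→Shot 2 = (264, -676, -860.7), Shot 1→Shot 3 = (-15, 161, 214.6).
Normal n = (Shot 1→Shot 2) × (Shot 1→Shot 3) = (-6496.9, -43743.9, 32364).
So ∂z/∂E = −n_x/n_z = 0.20074 and ∂z/∂N = −n_y/n_z = 1.35162.
Gradient magnitude |∇z| = √(a² + b²) = √(0.04030 + 1.82688) = 1.36645.
True dip = arctan(1.36645) = 53.8°, dipping toward S (azimuth ≈ 188°).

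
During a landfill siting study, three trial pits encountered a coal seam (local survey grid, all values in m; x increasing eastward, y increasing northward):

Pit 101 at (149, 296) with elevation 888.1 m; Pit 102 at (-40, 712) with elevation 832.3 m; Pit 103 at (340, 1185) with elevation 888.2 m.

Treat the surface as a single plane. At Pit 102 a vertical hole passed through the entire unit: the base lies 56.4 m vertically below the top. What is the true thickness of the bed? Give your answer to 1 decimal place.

55.2 m

Two edge vectors: Pit 101→Pit 102 = (-189, 416, -55.8), Pit 101→Pit 103 = (191, 889, 0.1).
Normal n = (Pit 101→Pit 102) × (Pit 101→Pit 103) = (49647.8, -10638.9, -247477).
So ∂z/∂x = −n_x/n_z = 0.20062 and ∂z/∂y = −n_y/n_z = −0.04299.
|∇z| = √(a²+b²) = 0.20517, so dip δ = arctan(0.20517) = 11.59°.
True thickness = vertical thickness × cos δ = 56.4 × cos 11.59° = 55.2 m.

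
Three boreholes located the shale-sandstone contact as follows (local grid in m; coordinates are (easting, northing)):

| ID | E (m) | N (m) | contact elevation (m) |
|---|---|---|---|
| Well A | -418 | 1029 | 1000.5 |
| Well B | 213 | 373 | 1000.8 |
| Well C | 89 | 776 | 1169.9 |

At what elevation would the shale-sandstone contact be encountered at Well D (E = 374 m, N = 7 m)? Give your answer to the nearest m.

Let the plane be z = a·E + b·N + c.
Well B−Well A: 631a − 656b = 0.3;  Well C−Well A: 507a − 253b = 169.4.
Solving gives a = 0.64210, b = 0.61717.
Then c = 1000.5 − a·-418 − b·1029 = 633.83.
At (374, 7): z = 240.1 + 4.3 + 633.83 = 878.3 m.

878 m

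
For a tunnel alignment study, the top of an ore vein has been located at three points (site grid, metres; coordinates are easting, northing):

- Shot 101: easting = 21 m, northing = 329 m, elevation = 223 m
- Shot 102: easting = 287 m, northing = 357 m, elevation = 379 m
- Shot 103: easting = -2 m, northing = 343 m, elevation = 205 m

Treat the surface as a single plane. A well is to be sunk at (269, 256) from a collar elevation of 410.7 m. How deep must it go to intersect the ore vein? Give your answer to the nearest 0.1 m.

15.0 m

Two edge vectors: Shot 101→Shot 102 = (266, 28, 156), Shot 101→Shot 103 = (-23, 14, -18).
Normal n = (Shot 101→Shot 102) × (Shot 101→Shot 103) = (-2688, 1200, 4368).
So ∂z/∂easting = −n_x/n_z = 0.61538 and ∂z/∂northing = −n_y/n_z = −0.27473.
Intercept c from Shot 101: 223 − 12.92 + 90.38 = 300.46.
At (269, 256): z_contact = 165.54 − 70.33 + 300.46 = 395.67 m.
Depth below ground = 410.7 − 395.67 = 15.0 m.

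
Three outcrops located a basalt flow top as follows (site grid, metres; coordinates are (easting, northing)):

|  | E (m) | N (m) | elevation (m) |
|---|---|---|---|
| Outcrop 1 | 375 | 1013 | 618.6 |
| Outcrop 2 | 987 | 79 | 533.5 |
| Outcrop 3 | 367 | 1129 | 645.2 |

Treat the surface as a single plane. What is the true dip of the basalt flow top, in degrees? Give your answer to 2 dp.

Let the plane be z = a·E + b·N + c.
Outcrop 2−Outcrop 1: 612a − 934b = −85.1;  Outcrop 3−Outcrop 1: −8a + 116b = 26.6.
Solving gives a = 0.23572, b = 0.24557.
Gradient magnitude |∇z| = √(a² + b²) = √(0.05556 + 0.06030) = 0.34039.
True dip = arctan(0.34039) = 18.80°, dipping toward SW (azimuth ≈ 224°).

18.80°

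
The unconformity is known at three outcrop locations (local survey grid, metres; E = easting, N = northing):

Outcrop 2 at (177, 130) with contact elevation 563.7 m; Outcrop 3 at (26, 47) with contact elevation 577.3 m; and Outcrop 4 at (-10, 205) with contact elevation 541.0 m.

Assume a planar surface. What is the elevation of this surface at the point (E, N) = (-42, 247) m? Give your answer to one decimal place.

530.6 m

Let the plane be z = a·E + b·N + c.
Outcrop 3−Outcrop 2: −151a − 83b = 13.6;  Outcrop 4−Outcrop 2: −187a + 75b = −22.7.
Solving gives a = 0.03219, b = −0.22241.
Then c = 563.7 − a·177 − b·130 = 586.92.
At (-42, 247): z = −1.4 − 54.9 + 586.92 = 530.6 m.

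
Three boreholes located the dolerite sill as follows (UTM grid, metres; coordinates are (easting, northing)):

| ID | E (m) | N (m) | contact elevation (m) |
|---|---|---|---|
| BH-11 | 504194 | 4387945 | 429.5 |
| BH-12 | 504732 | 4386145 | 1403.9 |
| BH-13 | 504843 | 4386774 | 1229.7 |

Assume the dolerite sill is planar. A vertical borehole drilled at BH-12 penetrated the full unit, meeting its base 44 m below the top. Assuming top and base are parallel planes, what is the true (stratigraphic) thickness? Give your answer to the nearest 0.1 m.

36.5 m

Let the plane be z = a·E + b·N + c.
BH-12−BH-11: 538a − 1800b = 974.4;  BH-13−BH-11: 649a − 1171b = 800.2.
Solving gives a = 0.55618, b = −0.37510.
|∇z| = √(a²+b²) = 0.67085, so dip δ = arctan(0.67085) = 33.86°.
True thickness = vertical thickness × cos δ = 44 × cos 33.86° = 36.5 m.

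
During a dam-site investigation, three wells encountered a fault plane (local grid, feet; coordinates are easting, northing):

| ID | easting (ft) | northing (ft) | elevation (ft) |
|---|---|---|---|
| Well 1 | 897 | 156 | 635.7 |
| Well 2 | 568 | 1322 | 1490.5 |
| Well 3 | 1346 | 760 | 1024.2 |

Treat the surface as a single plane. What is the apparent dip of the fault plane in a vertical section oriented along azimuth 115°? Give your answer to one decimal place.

20.7°

Let the plane be z = a·easting + b·northing + c.
Well 2−Well 1: −329a + 1166b = 854.8;  Well 3−Well 1: 449a + 604b = 388.5.
Solving gives a = −0.08765, b = 0.70837.
Unit vector along 115° is (sin 115°, cos 115°) = (0.9063, -0.4226).
Slope in that direction = a·(0.9063) + b·(-0.4226) = −0.37881.
Apparent dip = arctan|0.37881| = 20.7° (true dip is 35.5°, so apparent ≤ true as expected).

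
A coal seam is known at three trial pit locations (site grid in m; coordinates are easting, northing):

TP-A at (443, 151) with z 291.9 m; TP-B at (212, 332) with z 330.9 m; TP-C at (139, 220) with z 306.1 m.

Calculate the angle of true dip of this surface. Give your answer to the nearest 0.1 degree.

12.4°

Two edge vectors: TP-A→TP-B = (-231, 181, 39), TP-A→TP-C = (-304, 69, 14.2).
Normal n = (TP-A→TP-B) × (TP-A→TP-C) = (-120.8, -8575.8, 39085).
So ∂z/∂easting = −n_x/n_z = 0.00309 and ∂z/∂northing = −n_y/n_z = 0.21941.
Gradient magnitude |∇z| = √(a² + b²) = √(0.00001 + 0.04814) = 0.21944.
True dip = arctan(0.21944) = 12.4°, dipping toward S (azimuth ≈ 181°).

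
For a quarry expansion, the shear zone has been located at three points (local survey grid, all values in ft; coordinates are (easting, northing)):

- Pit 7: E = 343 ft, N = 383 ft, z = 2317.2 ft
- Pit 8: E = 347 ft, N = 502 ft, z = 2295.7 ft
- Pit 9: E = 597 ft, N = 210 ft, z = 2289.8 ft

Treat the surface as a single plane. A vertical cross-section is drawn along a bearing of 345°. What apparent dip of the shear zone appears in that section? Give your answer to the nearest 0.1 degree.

Let the plane be z = a·E + b·N + c.
Pit 8−Pit 7: 4a + 119b = −21.5;  Pit 9−Pit 7: 254a − 173b = −27.4.
Solving gives a = −0.22576, b = −0.17308.
Unit vector along 345° is (sin 345°, cos 345°) = (-0.2588, 0.9659).
Slope in that direction = a·(-0.2588) + b·(0.9659) = −0.10875.
Apparent dip = arctan|0.10875| = 6.2° (true dip is 15.9°, so apparent ≤ true as expected).

6.2°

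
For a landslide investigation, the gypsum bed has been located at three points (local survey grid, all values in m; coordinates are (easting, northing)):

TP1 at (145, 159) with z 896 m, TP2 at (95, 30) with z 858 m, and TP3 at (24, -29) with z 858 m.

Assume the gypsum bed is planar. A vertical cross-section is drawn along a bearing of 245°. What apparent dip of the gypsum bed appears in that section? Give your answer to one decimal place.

Two edge vectors: TP1→TP2 = (-50, -129, -38), TP1→TP3 = (-121, -188, -38).
Normal n = (TP1→TP2) × (TP1→TP3) = (-2242, 2698, -6209).
So ∂z/∂E = −n_x/n_z = −0.36109 and ∂z/∂N = −n_y/n_z = 0.43453.
Unit vector along 245° is (sin 245°, cos 245°) = (-0.9063, -0.4226).
Slope in that direction = a·(-0.9063) + b·(-0.4226) = 0.14362.
Apparent dip = arctan|0.14362| = 8.2° (true dip is 29.5°, so apparent ≤ true as expected).

8.2°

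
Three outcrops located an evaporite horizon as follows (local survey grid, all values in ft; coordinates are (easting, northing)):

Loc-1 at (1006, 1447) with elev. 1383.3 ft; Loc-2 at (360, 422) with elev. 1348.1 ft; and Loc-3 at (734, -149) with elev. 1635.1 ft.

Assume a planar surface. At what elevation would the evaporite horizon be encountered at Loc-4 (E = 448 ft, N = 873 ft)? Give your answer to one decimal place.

Two edge vectors: Loc-1→Loc-2 = (-646, -1025, -35.2), Loc-1→Loc-3 = (-272, -1596, 251.8).
Normal n = (Loc-1→Loc-2) × (Loc-1→Loc-3) = (-314274.2, 172237.2, 752216).
So ∂z/∂E = −n_x/n_z = 0.417798 and ∂z/∂N = −n_y/n_z = −0.228973.
Intercept c from Loc-1: 1383.3 − 420.30 + 331.32 = 1294.32.
At (448, 873): z = 187.2 − 199.9 + 1294.32 = 1281.6 ft.

1281.6 ft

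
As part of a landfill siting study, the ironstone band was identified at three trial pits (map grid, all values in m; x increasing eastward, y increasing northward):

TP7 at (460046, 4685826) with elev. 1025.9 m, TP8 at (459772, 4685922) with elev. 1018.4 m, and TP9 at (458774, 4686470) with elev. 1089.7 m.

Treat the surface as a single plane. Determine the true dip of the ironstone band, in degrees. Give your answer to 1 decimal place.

28.2°

Two edge vectors: TP7→TP8 = (-274, 96, -7.5), TP7→TP9 = (-1272, 644, 63.8).
Normal n = (TP7→TP8) × (TP7→TP9) = (10954.8, 27021.2, -54344).
So ∂z/∂x = −n_x/n_z = 0.20158 and ∂z/∂y = −n_y/n_z = 0.49723.
Gradient magnitude |∇z| = √(a² + b²) = √(0.04064 + 0.24723) = 0.53653.
True dip = arctan(0.53653) = 28.2°, dipping toward SSW (azimuth ≈ 202°).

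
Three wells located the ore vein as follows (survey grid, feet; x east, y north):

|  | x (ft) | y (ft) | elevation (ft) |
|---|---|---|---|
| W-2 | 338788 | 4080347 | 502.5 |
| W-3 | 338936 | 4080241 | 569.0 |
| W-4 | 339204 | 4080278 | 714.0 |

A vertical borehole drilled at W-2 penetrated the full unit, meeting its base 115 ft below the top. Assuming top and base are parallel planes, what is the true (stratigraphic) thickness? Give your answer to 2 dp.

Let the plane be z = a·x + b·y + c.
W-3−W-2: 148a − 106b = 66.5;  W-4−W-2: 416a − 69b = 211.5.
Solving gives a = 0.52622, b = 0.10737.
|∇z| = √(a²+b²) = 0.53706, so dip δ = arctan(0.53706) = 28.24°.
True thickness = vertical thickness × cos δ = 115 × cos 28.24° = 101.31 ft.

101.31 ft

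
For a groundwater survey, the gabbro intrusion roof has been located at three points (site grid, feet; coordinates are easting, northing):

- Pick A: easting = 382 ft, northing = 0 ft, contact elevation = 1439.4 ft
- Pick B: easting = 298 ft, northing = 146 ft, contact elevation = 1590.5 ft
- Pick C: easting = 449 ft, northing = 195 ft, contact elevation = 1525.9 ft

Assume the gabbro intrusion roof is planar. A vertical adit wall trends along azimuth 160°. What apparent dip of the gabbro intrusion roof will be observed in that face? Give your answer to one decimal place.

Let the plane be z = a·easting + b·northing + c.
Pick B−Pick A: −84a + 146b = 151.1;  Pick C−Pick A: 67a + 195b = 86.5.
Solving gives a = −0.64351, b = 0.66469.
Unit vector along 160° is (sin 160°, cos 160°) = (0.3420, -0.9397).
Slope in that direction = a·(0.3420) + b·(-0.9397) = −0.84470.
Apparent dip = arctan|0.84470| = 40.2° (true dip is 42.8°, so apparent ≤ true as expected).

40.2°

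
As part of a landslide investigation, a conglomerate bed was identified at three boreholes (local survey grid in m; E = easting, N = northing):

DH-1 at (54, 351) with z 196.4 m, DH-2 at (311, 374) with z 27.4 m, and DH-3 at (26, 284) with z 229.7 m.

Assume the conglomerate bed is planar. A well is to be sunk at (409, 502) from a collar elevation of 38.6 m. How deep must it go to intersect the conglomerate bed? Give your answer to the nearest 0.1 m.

Let the plane be z = a·E + b·N + c.
DH-2−DH-1: 257a + 23b = −169;  DH-3−DH-1: −28a − 67b = 33.3.
Solving gives a = −0.63693, b = −0.23084.
Then c = 196.4 − a·54 − b·351 = 311.82.
At (409, 502): z_contact = −260.50 − 115.88 + 311.82 = -64.57 m.
Depth below ground = 38.6 − (-64.57) = 103.2 m.

103.2 m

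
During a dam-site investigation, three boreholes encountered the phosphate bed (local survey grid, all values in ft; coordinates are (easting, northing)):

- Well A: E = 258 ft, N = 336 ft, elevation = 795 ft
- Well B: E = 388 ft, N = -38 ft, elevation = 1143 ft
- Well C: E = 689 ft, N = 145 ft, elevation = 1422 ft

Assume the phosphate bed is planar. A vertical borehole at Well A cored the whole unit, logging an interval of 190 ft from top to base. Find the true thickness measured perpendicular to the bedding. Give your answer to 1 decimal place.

114.1 ft

Two edge vectors: Well A→Well B = (130, -374, 348), Well A→Well C = (431, -191, 627).
Normal n = (Well A→Well B) × (Well A→Well C) = (-168030, 68478, 136364).
So ∂z/∂E = −n_x/n_z = 1.23222 and ∂z/∂N = −n_y/n_z = −0.50217.
|∇z| = √(a²+b²) = 1.33061, so dip δ = arctan(1.33061) = 53.07°.
True thickness = vertical thickness × cos δ = 190 × cos 53.07° = 114.1 ft.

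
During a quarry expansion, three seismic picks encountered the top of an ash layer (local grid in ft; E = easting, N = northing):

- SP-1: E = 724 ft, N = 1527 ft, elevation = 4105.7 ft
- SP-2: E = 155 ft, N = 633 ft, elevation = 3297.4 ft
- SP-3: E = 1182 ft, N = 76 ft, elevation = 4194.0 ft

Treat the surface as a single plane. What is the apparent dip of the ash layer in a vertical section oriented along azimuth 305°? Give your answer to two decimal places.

Let the plane be z = a·E + b·N + c.
SP-2−SP-1: −569a − 894b = −808.3;  SP-3−SP-1: 458a − 1451b = 88.3.
Solving gives a = 1.01353, b = 0.25906.
Unit vector along 305° is (sin 305°, cos 305°) = (-0.8192, 0.5736).
Slope in that direction = a·(-0.8192) + b·(0.5736) = −0.68165.
Apparent dip = arctan|0.68165| = 34.28° (true dip is 46.3°, so apparent ≤ true as expected).

34.28°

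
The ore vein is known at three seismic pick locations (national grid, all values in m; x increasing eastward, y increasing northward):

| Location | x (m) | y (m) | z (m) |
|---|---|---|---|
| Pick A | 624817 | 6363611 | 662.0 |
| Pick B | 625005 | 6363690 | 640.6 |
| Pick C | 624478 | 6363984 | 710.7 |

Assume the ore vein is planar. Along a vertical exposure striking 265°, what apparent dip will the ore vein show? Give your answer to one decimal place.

Let the plane be z = a·x + b·y + c.
Pick B−Pick A: 188a + 79b = −21.4;  Pick C−Pick A: −339a + 373b = 48.7.
Solving gives a = −0.12207, b = 0.01962.
Unit vector along 265° is (sin 265°, cos 265°) = (-0.9962, -0.0872).
Slope in that direction = a·(-0.9962) + b·(-0.0872) = 0.11990.
Apparent dip = arctan|0.11990| = 6.8° (true dip is 7.0°, so apparent ≤ true as expected).

6.8°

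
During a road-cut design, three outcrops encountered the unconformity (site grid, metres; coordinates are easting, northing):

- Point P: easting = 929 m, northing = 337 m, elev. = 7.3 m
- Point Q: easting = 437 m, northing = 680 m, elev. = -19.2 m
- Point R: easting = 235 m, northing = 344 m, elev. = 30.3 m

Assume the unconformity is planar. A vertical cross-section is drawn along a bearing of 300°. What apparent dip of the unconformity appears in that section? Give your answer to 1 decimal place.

1.9°

Let the plane be z = a·easting + b·northing + c.
Point Q−Point P: −492a + 343b = −26.5;  Point R−Point P: −694a + 7b = 23.
Solving gives a = −0.03442, b = −0.12663.
Unit vector along 300° is (sin 300°, cos 300°) = (-0.8660, 0.5000).
Slope in that direction = a·(-0.8660) + b·(0.5000) = −0.03351.
Apparent dip = arctan|0.03351| = 1.9° (true dip is 7.5°, so apparent ≤ true as expected).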